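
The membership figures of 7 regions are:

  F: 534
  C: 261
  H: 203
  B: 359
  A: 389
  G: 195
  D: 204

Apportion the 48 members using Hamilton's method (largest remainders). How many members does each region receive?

F 12, C 6, H 4, B 8, A 9, G 4, D 5

The standard divisor is 2145/48 ≈ 44.688.
Standard quotas: F 11.950, C 5.841, H 4.543, B 8.034, A 8.705, G 4.364, D 4.565.
Lower quotas: F 11, C 5, H 4, B 8, A 8, G 4, D 4 (sum 44, leaving 4 seats).
Remainders in descending order: F 0.950, C 0.841, A 0.705, D 0.565, H 0.543, G 0.364, B 0.034.
Largest remainders: F, C, A, D receive the extra seats.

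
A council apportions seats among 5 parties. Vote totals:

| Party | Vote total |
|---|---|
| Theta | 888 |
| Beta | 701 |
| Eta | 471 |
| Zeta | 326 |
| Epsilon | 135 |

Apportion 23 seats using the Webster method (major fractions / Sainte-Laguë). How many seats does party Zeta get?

Standard divisor 2521/23 ≈ 109.609; standard quotas: Theta 8.102, Beta 6.395, Eta 4.297, Zeta 2.974, Epsilon 1.232.
Rounding to the nearest integer gives 8, 6, 4, 3, 1 = 22 seats, so the divisor must be adjusted.
With modified divisor 106: modified quotas Theta 8.377, Beta 6.613, Eta 4.443, Zeta 3.075, Epsilon 1.274.
Rounding to the nearest integer: Theta 8, Beta 7, Eta 4, Zeta 3, Epsilon 1 (total 23).
Zeta receives 3.

3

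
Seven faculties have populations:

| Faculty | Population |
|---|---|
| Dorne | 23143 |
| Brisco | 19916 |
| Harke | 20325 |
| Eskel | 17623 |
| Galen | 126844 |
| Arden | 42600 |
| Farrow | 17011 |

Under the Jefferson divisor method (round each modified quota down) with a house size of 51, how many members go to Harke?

Standard divisor 267462/51 ≈ 5244.353; standard quotas: Dorne 4.413, Brisco 3.798, Harke 3.876, Eskel 3.360, Galen 24.187, Arden 8.123, Farrow 3.244.
Rounding down gives 4, 3, 3, 3, 24, 8, 3 = 48 seats, so the divisor must be adjusted.
With modified divisor 4900: modified quotas Dorne 4.723, Brisco 4.064, Harke 4.148, Eskel 3.597, Galen 25.887, Arden 8.694, Farrow 3.472.
Rounding down: Dorne 4, Brisco 4, Harke 4, Eskel 3, Galen 25, Arden 8, Farrow 3 (total 51).
Harke receives 4.

4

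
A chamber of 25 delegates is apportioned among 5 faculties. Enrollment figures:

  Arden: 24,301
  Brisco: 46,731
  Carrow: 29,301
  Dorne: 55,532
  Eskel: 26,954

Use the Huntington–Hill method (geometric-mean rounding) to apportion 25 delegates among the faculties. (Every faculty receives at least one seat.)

Arden 3, Brisco 6, Carrow 4, Dorne 8, Eskel 4

With divisor 7316: modified quotas Arden 3.322, Brisco 6.388, Carrow 4.005, Dorne 7.590, Eskel 3.684.
Geometric-mean thresholds: Arden √(3·4)=3.464, Brisco √(6·7)=6.481, Carrow √(4·5)=4.472, Dorne √(7·8)=7.483, Eskel √(3·4)=3.464.
Each quota rounded against its threshold gives Arden 3, Brisco 6, Carrow 4, Dorne 8, Eskel 4 (total 25).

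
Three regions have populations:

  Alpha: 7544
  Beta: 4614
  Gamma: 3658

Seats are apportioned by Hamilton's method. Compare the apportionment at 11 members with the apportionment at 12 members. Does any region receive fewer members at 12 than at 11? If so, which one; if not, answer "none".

At 11 seats: Alpha 5, Beta 3, Gamma 3.
At 12 seats: Alpha 6, Beta 3, Gamma 3.
No region's allocation decreased.

none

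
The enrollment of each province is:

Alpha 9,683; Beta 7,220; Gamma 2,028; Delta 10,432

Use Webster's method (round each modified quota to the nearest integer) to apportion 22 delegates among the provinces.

Alpha 7, Beta 5, Gamma 2, Delta 8

Standard divisor 29363/22 ≈ 1334.682; standard quotas: Alpha 7.255, Beta 5.410, Gamma 1.519, Delta 7.816.
Rounding to the nearest integer gives Alpha 7, Beta 5, Gamma 2, Delta 8 — total 22, matching the house size, so no adjustment is needed.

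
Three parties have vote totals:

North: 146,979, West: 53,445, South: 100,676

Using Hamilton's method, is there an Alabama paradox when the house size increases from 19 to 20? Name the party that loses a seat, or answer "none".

West

At 19 seats: North 9, West 4, South 6.
At 20 seats: North 10, West 3, South 7.
West drops from 4 to 3.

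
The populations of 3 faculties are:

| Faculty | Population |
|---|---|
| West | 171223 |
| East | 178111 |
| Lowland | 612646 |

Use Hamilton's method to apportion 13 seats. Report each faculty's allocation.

The standard divisor is 961980/13 ≈ 73998.462.
Standard quotas: West 2.3139, East 2.4070, Lowland 8.2792.
Lower quotas: West 2, East 2, Lowland 8 (sum 12, leaving 1 seat).
Remainders in descending order: East 0.4070, West 0.3139, Lowland 0.2792.
The surplus seat goes to East.

West 2, East 3, Lowland 8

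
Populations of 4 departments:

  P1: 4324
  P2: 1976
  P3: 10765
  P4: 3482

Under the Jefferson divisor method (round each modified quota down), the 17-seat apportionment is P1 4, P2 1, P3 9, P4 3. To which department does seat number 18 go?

P3

Priority for the next seat is population ÷ (current seats + 1).
Priorities: P1 864.800, P2 988.000, P3 1076.500, P4 870.500.
Highest priority: P3.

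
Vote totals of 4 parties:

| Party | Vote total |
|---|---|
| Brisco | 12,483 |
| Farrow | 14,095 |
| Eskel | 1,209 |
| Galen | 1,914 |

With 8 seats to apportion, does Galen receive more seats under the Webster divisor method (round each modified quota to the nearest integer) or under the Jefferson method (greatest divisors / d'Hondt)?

Webster

Webster: Brisco 3, Farrow 4, Eskel 0, Galen 1.
Jefferson: Brisco 4, Farrow 4, Eskel 0, Galen 0.
Galen gets 1 under Webster and 0 under Jefferson.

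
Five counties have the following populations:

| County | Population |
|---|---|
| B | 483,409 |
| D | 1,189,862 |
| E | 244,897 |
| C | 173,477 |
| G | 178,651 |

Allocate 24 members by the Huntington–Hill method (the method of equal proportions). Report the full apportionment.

With divisor 97622: modified quotas B 4.952, D 12.188, E 2.509, C 1.777, G 1.830.
Geometric-mean thresholds: B √(4·5)=4.472, D √(12·13)=12.490, E √(2·3)=2.449, C √(1·2)=1.414, G √(1·2)=1.414.
Each quota rounded against its threshold gives B 5, D 12, E 3, C 2, G 2 (total 24).

B=5, D=12, E=3, C=2, G=2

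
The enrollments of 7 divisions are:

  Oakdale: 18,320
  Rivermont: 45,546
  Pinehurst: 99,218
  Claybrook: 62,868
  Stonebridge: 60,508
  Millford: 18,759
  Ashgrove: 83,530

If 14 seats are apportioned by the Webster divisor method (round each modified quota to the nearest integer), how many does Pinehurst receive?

3

Standard divisor 388749/14 ≈ 27767.786; standard quotas: Oakdale 0.660, Rivermont 1.640, Pinehurst 3.573, Claybrook 2.264, Stonebridge 2.179, Millford 0.676, Ashgrove 3.008.
Rounding to the nearest integer gives 1, 2, 4, 2, 2, 1, 3 = 15 seats, so the divisor must be adjusted.
With modified divisor 29400: modified quotas Oakdale 0.623, Rivermont 1.549, Pinehurst 3.375, Claybrook 2.138, Stonebridge 2.058, Millford 0.638, Ashgrove 2.841.
Rounding to the nearest integer: Oakdale 1, Rivermont 2, Pinehurst 3, Claybrook 2, Stonebridge 2, Millford 1, Ashgrove 3 (total 14).
Pinehurst receives 3.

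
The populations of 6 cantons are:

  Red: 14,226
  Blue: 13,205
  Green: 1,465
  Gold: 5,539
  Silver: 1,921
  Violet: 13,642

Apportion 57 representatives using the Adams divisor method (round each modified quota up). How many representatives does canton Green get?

Standard divisor 49998/57 ≈ 877.158; standard quotas: Red 16.218, Blue 15.054, Green 1.670, Gold 6.315, Silver 2.190, Violet 15.553.
Rounding up gives 17, 16, 2, 7, 3, 16 = 61 seats, so the divisor must be adjusted.
With modified divisor 930: modified quotas Red 15.297, Blue 14.199, Green 1.575, Gold 5.956, Silver 2.066, Violet 14.669.
Rounding up: Red 16, Blue 15, Green 2, Gold 6, Silver 3, Violet 15 (total 57).
Green receives 2.

2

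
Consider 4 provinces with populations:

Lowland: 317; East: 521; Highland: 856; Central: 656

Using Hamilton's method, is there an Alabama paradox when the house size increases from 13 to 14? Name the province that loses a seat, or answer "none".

At 13 seats: Lowland 2, East 3, Highland 5, Central 3.
At 14 seats: Lowland 2, East 3, Highland 5, Central 4.
No province's allocation decreased.

none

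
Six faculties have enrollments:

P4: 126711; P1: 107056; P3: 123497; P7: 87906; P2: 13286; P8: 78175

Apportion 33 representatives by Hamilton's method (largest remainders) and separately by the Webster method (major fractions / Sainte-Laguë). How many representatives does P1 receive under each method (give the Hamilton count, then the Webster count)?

Hamilton: P4 8, P1 6, P3 8, P7 5, P2 1, P8 5.
Webster: P4 8, P1 7, P3 7, P7 5, P2 1, P8 5.
P1 gets 6 under Hamilton and 7 under Webster.

6 and 7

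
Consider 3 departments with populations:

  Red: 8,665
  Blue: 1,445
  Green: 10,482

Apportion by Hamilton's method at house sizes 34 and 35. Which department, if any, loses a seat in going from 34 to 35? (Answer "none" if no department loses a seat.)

Blue

At 34 seats: Red 14, Blue 3, Green 17.
At 35 seats: Red 15, Blue 2, Green 18.
Blue drops from 3 to 2.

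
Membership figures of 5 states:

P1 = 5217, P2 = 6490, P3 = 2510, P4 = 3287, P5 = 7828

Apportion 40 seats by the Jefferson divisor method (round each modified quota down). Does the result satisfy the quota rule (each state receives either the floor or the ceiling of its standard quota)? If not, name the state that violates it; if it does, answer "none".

Standard quotas: P1 8.238, P2 10.248, P3 3.963, P4 5.190, P5 12.361.
Jefferson allocation: P1 8, P2 10, P3 4, P4 5, P5 13.
Every allocation lies between the lower and upper quota.

none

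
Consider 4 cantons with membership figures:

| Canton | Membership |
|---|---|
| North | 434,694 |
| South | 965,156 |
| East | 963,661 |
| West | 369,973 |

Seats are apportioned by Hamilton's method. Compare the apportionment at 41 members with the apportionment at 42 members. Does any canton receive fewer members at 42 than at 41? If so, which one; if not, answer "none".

At 41 seats: North 7, South 14, East 14, West 6.
At 42 seats: North 6, South 15, East 15, West 6.
North drops from 7 to 6.

North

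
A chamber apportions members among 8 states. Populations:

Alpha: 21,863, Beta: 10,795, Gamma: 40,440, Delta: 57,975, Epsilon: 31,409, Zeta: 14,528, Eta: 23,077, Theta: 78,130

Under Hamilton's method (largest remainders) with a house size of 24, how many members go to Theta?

7

The standard divisor is 278217/24 ≈ 11592.375.
Standard quotas: Alpha 1.8860, Beta 0.9312, Gamma 3.4885, Delta 5.0011, Epsilon 2.7095, Zeta 1.2532, Eta 1.9907, Theta 6.7398.
Lower quotas: Alpha 1, Beta 0, Gamma 3, Delta 5, Epsilon 2, Zeta 1, Eta 1, Theta 6 (sum 19, leaving 5 seats).
Remainders in descending order: Eta 0.9907, Beta 0.9312, Alpha 0.8860, Theta 0.7398, Epsilon 0.7095, Gamma 0.4885, Zeta 0.2532, Delta 0.0011.
Largest remainders: Eta, Beta, Alpha, Theta, Epsilon receive the extra seats.
Theta receives 7.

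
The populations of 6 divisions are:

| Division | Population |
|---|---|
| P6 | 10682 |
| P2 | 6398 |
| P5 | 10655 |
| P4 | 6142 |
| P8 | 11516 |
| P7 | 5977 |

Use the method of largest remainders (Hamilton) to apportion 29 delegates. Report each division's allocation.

Total 51370; standard divisor 51370/29 ≈ 1771.379.
Standard quotas: P6 6.0303, P2 3.6119, P5 6.0151, P4 3.4674, P8 6.5011, P7 3.3742.
Lower quotas: P6 6, P2 3, P5 6, P4 3, P8 6, P7 3 (sum 27, leaving 2 seats).
Remainders in descending order: P2 0.6119, P8 0.5011, P4 0.4674, P7 0.3742, P6 0.0303, P5 0.0151.
Largest remainders: P2, P8 receive the extra seats.

P6 6, P2 4, P5 6, P4 3, P8 7, P7 3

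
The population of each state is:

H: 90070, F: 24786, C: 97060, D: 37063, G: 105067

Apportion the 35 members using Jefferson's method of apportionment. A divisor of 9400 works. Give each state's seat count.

With modified divisor 9400: modified quotas H 9.582, F 2.637, C 10.326, D 3.943, G 11.177.
Rounding down: H 9, F 2, C 10, D 3, G 11 (total 35).

H=9, F=2, C=10, D=3, G=11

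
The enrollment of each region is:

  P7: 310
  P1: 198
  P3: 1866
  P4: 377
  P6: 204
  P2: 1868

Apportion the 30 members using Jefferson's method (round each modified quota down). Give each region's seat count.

P7=2, P1=1, P3=12, P4=2, P6=1, P2=12

Standard divisor 4823/30 ≈ 160.767; standard quotas: P7 1.928, P1 1.232, P3 11.607, P4 2.345, P6 1.269, P2 11.619.
Rounding down gives 1, 1, 11, 2, 1, 11 = 27 seats, so the divisor must be adjusted.
With modified divisor 150: modified quotas P7 2.067, P1 1.320, P3 12.440, P4 2.513, P6 1.360, P2 12.453.
Rounding down: P7 2, P1 1, P3 12, P4 2, P6 1, P2 12 (total 30).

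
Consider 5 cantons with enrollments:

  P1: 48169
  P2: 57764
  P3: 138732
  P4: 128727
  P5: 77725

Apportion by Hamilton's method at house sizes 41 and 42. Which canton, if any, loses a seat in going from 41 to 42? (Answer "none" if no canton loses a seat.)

At 41 seats: P1 4, P2 5, P3 13, P4 12, P5 7.
At 42 seats: P1 5, P2 5, P3 13, P4 12, P5 7.
No canton's allocation decreased.

none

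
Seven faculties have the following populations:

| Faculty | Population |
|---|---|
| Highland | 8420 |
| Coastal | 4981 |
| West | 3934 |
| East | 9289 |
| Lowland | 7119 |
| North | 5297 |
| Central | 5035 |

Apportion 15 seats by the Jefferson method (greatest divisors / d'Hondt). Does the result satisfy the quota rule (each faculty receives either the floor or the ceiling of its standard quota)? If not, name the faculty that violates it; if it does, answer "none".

none

Standard quotas: Highland 2.866, Coastal 1.695, West 1.339, East 3.161, Lowland 2.423, North 1.803, Central 1.714.
Jefferson allocation: Highland 3, Coastal 2, West 1, East 3, Lowland 2, North 2, Central 2.
Every allocation lies between the lower and upper quota.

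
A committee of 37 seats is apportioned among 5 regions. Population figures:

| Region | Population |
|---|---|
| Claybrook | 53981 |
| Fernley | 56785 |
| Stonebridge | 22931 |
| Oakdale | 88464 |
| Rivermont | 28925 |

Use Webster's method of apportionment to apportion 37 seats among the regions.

Claybrook 8; Fernley 9; Stonebridge 3; Oakdale 13; Rivermont 4

Standard divisor 251086/37 ≈ 6786.108; standard quotas: Claybrook 7.955, Fernley 8.368, Stonebridge 3.379, Oakdale 13.036, Rivermont 4.262.
Rounding to the nearest integer gives 8, 8, 3, 13, 4 = 36 seats, so the divisor must be adjusted.
With modified divisor 6600: modified quotas Claybrook 8.179, Fernley 8.604, Stonebridge 3.474, Oakdale 13.404, Rivermont 4.383.
Rounding to the nearest integer: Claybrook 8, Fernley 9, Stonebridge 3, Oakdale 13, Rivermont 4 (total 37).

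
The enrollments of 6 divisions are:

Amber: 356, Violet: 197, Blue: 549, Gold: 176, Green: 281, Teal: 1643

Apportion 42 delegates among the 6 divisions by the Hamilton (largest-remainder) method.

Amber 5, Violet 3, Blue 7, Gold 2, Green 4, Teal 21

Total 3202; standard divisor 3202/42 ≈ 76.238.
Standard quotas: Amber 4.670, Violet 2.584, Blue 7.201, Gold 2.309, Green 3.686, Teal 21.551.
Lower quotas: Amber 4, Violet 2, Blue 7, Gold 2, Green 3, Teal 21 (sum 39, leaving 3 seats).
Remainders in descending order: Green 0.686, Amber 0.670, Violet 0.584, Teal 0.551, Gold 0.309, Blue 0.201.
The surplus seats go to Green, Amber, Violet.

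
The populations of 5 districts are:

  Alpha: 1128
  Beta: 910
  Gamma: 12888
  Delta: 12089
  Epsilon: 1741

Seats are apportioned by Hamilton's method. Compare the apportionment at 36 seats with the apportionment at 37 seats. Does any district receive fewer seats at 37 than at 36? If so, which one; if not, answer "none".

Alpha

At 36 seats: Alpha 2, Beta 1, Gamma 16, Delta 15, Epsilon 2.
At 37 seats: Alpha 1, Beta 1, Gamma 17, Delta 16, Epsilon 2.
Alpha drops from 2 to 1.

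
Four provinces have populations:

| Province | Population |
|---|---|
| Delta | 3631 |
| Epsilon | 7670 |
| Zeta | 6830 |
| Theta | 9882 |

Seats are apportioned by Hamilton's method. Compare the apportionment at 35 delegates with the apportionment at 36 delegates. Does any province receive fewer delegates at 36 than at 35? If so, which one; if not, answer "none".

At 35 seats: Delta 5, Epsilon 10, Zeta 8, Theta 12.
At 36 seats: Delta 4, Epsilon 10, Zeta 9, Theta 13.
Delta drops from 5 to 4.

Delta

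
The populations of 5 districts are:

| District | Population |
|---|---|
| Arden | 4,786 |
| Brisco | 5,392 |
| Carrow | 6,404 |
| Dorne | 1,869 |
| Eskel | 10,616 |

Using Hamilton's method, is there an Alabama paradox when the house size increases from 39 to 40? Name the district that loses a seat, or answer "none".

Dorne

At 39 seats: Arden 6, Brisco 7, Carrow 9, Dorne 3, Eskel 14.
At 40 seats: Arden 7, Brisco 7, Carrow 9, Dorne 2, Eskel 15.
Dorne drops from 3 to 2.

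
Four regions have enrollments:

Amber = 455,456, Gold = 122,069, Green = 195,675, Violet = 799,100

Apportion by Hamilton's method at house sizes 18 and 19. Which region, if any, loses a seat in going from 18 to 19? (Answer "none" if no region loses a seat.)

Gold

At 18 seats: Amber 5, Gold 2, Green 2, Violet 9.
At 19 seats: Amber 6, Gold 1, Green 2, Violet 10.
Gold drops from 2 to 1.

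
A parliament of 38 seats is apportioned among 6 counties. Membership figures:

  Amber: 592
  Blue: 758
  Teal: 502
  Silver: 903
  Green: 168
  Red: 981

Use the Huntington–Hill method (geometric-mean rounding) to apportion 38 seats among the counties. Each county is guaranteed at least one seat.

With divisor 105: modified quotas Amber 5.638, Blue 7.219, Teal 4.781, Silver 8.600, Green 1.600, Red 9.343.
Geometric-mean thresholds: Amber √(5·6)=5.477, Blue √(7·8)=7.483, Teal √(4·5)=4.472, Silver √(8·9)=8.485, Green √(1·2)=1.414, Red √(9·10)=9.487.
Each quota rounded against its threshold gives Amber 6, Blue 7, Teal 5, Silver 9, Green 2, Red 9 (total 38).

Amber=6, Blue=7, Teal=5, Silver=9, Green=2, Red=9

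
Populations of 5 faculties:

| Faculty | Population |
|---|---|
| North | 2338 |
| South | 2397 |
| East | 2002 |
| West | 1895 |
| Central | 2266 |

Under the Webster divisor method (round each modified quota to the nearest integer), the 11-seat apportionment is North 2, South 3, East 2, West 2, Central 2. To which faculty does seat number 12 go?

North

Priority for the next seat is population ÷ (current seats + 0.5).
Priorities: North 935.200, South 684.857, East 800.800, West 758.000, Central 906.400.
Highest priority: North.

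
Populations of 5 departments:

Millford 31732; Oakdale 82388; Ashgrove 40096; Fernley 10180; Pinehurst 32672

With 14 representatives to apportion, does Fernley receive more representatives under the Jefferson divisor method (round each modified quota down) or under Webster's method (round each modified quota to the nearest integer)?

Jefferson: Millford 2, Oakdale 7, Ashgrove 3, Fernley 0, Pinehurst 2.
Webster: Millford 2, Oakdale 6, Ashgrove 3, Fernley 1, Pinehurst 2.
Fernley gets 0 under Jefferson and 1 under Webster.

Webster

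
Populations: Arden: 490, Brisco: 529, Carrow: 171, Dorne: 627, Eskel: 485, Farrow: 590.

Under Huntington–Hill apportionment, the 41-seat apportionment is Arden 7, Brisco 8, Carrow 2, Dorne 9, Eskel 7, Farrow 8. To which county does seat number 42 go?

Priority for the next seat is population ÷ (√(s·(s+1))).
Priorities: Arden 65.479, Brisco 62.343, Carrow 69.810, Dorne 66.092, Eskel 64.811, Farrow 69.532.
Highest priority: Carrow.

Carrow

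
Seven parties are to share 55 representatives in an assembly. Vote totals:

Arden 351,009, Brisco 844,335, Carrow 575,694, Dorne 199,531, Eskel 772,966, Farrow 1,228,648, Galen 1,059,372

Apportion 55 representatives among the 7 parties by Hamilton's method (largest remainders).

Total 5031555; standard divisor 5031555/55 ≈ 91482.818.
Standard quotas: Arden 3.8369, Brisco 9.2294, Carrow 6.2929, Dorne 2.1811, Eskel 8.4493, Farrow 13.4304, Galen 11.5800.
Lower quotas: Arden 3, Brisco 9, Carrow 6, Dorne 2, Eskel 8, Farrow 13, Galen 11 (sum 52, leaving 3 seats).
Remainders in descending order: Arden 0.8369, Galen 0.5800, Eskel 0.4493, Farrow 0.4304, Carrow 0.2929, Brisco 0.2294, Dorne 0.1811.
Largest remainders: Arden, Galen, Eskel receive the extra seats.

Arden 4, Brisco 9, Carrow 6, Dorne 2, Eskel 9, Farrow 13, Galen 12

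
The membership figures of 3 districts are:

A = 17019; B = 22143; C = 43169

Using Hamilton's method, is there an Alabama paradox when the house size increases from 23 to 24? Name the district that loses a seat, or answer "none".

At 23 seats: A 5, B 6, C 12.
At 24 seats: A 5, B 6, C 13.
No district's allocation decreased.

none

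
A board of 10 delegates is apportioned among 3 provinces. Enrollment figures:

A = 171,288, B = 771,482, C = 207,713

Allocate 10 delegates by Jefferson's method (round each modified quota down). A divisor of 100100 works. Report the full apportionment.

A 1, B 7, C 2

With modified divisor 100100: modified quotas A 1.711, B 7.707, C 2.075.
Rounding down: A 1, B 7, C 2 (total 10).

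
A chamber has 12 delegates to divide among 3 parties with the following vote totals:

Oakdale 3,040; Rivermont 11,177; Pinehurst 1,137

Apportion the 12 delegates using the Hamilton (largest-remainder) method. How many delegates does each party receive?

Oakdale: 2, Rivermont: 9, Pinehurst: 1

Total 15354; standard divisor 15354/12 ≈ 1279.5.
Standard quotas: Oakdale 2.3759, Rivermont 8.7354, Pinehurst 0.8886.
Lower quotas: Oakdale 2, Rivermont 8, Pinehurst 0 (sum 10, leaving 2 seats).
Remainders in descending order: Pinehurst 0.8886, Rivermont 0.7354, Oakdale 0.3759.
The surplus seats go to Pinehurst, Rivermont.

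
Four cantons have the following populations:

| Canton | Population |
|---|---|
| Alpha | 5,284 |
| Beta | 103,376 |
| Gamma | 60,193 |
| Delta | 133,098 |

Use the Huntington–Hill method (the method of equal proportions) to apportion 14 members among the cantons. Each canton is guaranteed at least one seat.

With divisor 23708: modified quotas Alpha 0.223, Beta 4.360, Gamma 2.539, Delta 5.614.
Geometric-mean thresholds: Alpha (min 1), Beta √(4·5)=4.472, Gamma √(2·3)=2.449, Delta √(5·6)=5.477.
Each quota rounded against its threshold gives Alpha 1, Beta 4, Gamma 3, Delta 6 (total 14).

Alpha: 1, Beta: 4, Gamma: 3, Delta: 6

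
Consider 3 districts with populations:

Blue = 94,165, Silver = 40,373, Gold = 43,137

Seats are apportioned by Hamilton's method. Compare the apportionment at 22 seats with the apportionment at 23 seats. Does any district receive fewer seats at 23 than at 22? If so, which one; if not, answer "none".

none

At 22 seats: Blue 12, Silver 5, Gold 5.
At 23 seats: Blue 12, Silver 5, Gold 6.
No district's allocation decreased.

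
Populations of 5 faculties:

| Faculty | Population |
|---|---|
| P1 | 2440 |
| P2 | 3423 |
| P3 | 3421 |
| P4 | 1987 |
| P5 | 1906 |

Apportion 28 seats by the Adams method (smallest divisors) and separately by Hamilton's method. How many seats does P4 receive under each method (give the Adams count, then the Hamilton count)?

Adams: P1 5, P2 7, P3 7, P4 5, P5 4.
Hamilton: P1 5, P2 8, P3 7, P4 4, P5 4.
P4 gets 5 under Adams and 4 under Hamilton.

5 and 4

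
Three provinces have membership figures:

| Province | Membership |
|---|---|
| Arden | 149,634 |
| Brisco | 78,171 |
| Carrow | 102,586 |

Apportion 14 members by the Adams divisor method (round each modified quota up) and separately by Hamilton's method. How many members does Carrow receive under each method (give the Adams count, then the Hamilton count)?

4 and 5

Adams: Arden 6, Brisco 4, Carrow 4.
Hamilton: Arden 6, Brisco 3, Carrow 5.
Carrow gets 4 under Adams and 5 under Hamilton.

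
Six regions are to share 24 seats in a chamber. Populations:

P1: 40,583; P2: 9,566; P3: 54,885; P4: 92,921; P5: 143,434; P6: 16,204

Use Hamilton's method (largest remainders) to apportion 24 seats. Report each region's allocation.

The standard divisor is 357593/24 ≈ 14899.708.
Standard quotas: P1 2.7237, P2 0.6420, P3 3.6836, P4 6.2364, P5 9.6266, P6 1.0875.
Lower quotas: P1 2, P2 0, P3 3, P4 6, P5 9, P6 1 (sum 21, leaving 3 seats).
Remainders in descending order: P1 0.7237, P3 0.6836, P2 0.6420, P5 0.6266, P4 0.2364, P6 0.0875.
The surplus seats go to P1, P3, P2.

P1 3, P2 1, P3 4, P4 6, P5 9, P6 1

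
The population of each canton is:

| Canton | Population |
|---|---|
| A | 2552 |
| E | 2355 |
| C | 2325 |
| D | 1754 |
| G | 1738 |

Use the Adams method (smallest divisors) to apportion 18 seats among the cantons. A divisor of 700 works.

A=4; E=4; C=4; D=3; G=3

With modified divisor 700: modified quotas A 3.646, E 3.364, C 3.321, D 2.506, G 2.483.
Rounding up: A 4, E 4, C 4, D 3, G 3 (total 18).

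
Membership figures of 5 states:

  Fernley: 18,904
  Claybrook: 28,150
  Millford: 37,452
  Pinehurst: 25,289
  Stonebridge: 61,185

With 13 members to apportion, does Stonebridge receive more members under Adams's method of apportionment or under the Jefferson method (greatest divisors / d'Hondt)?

Jefferson

Adams: Fernley 2, Claybrook 2, Millford 3, Pinehurst 2, Stonebridge 4.
Jefferson: Fernley 1, Claybrook 2, Millford 3, Pinehurst 2, Stonebridge 5.
Stonebridge gets 4 under Adams and 5 under Jefferson.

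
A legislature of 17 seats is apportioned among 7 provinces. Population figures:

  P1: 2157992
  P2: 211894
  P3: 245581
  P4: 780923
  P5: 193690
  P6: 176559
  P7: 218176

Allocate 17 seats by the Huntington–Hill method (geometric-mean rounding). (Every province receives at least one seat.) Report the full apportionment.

With divisor 240897: modified quotas P1 8.958, P2 0.880, P3 1.019, P4 3.242, P5 0.804, P6 0.733, P7 0.906.
Geometric-mean thresholds: P1 √(8·9)=8.485, P2 (min 1), P3 √(1·2)=1.414, P4 √(3·4)=3.464, P5 (min 1), P6 (min 1), P7 (min 1).
Each quota rounded against its threshold gives P1 9, P2 1, P3 1, P4 3, P5 1, P6 1, P7 1 (total 17).

P1 9; P2 1; P3 1; P4 3; P5 1; P6 1; P7 1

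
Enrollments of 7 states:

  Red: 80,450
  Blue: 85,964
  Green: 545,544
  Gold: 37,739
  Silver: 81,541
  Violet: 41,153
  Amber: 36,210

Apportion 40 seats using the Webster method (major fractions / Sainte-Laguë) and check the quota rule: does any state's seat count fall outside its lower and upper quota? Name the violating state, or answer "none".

Green

Standard quotas: Red 3.542, Blue 3.784, Green 24.017, Gold 1.661, Silver 3.590, Violet 1.812, Amber 1.594.
Webster allocation: Red 3, Blue 4, Green 23, Gold 2, Silver 4, Violet 2, Amber 2.
Green has quota 24.017 (lower 24, upper 25) but receives 23 — outside the quota interval.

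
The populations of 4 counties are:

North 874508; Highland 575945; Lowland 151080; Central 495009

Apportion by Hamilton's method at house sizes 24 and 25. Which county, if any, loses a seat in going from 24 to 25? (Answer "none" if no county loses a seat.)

none

At 24 seats: North 10, Highland 6, Lowland 2, Central 6.
At 25 seats: North 10, Highland 7, Lowland 2, Central 6.
No county's allocation decreased.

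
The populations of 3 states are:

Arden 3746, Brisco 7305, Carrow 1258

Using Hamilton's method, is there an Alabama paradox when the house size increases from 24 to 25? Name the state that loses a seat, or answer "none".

At 24 seats: Arden 7, Brisco 14, Carrow 3.
At 25 seats: Arden 8, Brisco 15, Carrow 2.
Carrow drops from 3 to 2.

Carrow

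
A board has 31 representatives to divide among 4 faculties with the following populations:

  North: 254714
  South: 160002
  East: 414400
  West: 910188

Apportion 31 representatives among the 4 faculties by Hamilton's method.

Total 1739304; standard divisor 1739304/31 ≈ 56106.581.
Standard quotas: North 4.5398, South 2.8518, East 7.3859, West 16.2225.
Lower quotas: North 4, South 2, East 7, West 16 (sum 29, leaving 2 seats).
Remainders in descending order: South 0.8518, North 0.5398, East 0.3859, West 0.2225.
The surplus seats go to South, North.

North 5, South 3, East 7, West 16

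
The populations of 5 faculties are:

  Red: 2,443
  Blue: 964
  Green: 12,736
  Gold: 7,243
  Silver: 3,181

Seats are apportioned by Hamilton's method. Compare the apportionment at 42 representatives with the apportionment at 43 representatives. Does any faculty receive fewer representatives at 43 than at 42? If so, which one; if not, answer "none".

Blue

At 42 seats: Red 4, Blue 2, Green 20, Gold 11, Silver 5.
At 43 seats: Red 4, Blue 1, Green 21, Gold 12, Silver 5.
Blue drops from 2 to 1.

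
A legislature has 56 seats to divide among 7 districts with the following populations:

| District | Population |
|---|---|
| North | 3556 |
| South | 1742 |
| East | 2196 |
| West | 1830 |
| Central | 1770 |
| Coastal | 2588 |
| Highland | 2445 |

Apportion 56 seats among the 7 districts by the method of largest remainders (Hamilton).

North 12, South 6, East 8, West 6, Central 6, Coastal 9, Highland 9

Standard divisor: 16127 ÷ 56 ≈ 287.982.
Standard quotas: North 12.348, South 6.049, East 7.625, West 6.355, Central 6.146, Coastal 8.987, Highland 8.490.
Lower quotas: North 12, South 6, East 7, West 6, Central 6, Coastal 8, Highland 8 (sum 53, leaving 3 seats).
Remainders in descending order: Coastal 0.987, East 0.625, Highland 0.490, West 0.355, North 0.348, Central 0.146, South 0.049.
The surplus seats go to Coastal, East, Highland.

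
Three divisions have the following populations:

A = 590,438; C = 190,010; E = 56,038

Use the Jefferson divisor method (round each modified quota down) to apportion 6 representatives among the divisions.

Standard divisor 836486/6 ≈ 139414.333; standard quotas: A 4.235, C 1.363, E 0.402.
Rounding down gives 4, 1, 0 = 5 seats, so the divisor must be adjusted.
With modified divisor 108200: modified quotas A 5.457, C 1.756, E 0.518.
Rounding down: A 5, C 1, E 0 (total 6).

A 5, C 1, E 0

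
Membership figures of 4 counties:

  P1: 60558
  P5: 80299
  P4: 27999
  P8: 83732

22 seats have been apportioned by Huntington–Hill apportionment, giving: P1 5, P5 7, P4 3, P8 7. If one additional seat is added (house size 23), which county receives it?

P8

Priority for the next seat is population ÷ (√(s·(s+1))).
Priorities: P1 11056.328, P5 10730.405, P4 8082.615, P8 11189.159.
Highest priority: P8.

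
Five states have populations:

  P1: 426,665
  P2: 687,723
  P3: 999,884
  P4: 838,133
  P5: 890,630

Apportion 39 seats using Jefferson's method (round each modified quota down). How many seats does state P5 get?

Standard divisor 3843035/39 ≈ 98539.359; standard quotas: P1 4.330, P2 6.979, P3 10.147, P4 8.506, P5 9.038.
Rounding down gives 4, 6, 10, 8, 9 = 37 seats, so the divisor must be adjusted.
With modified divisor 92000: modified quotas P1 4.638, P2 7.475, P3 10.868, P4 9.110, P5 9.681.
Rounding down: P1 4, P2 7, P3 10, P4 9, P5 9 (total 39).
P5 receives 9.

9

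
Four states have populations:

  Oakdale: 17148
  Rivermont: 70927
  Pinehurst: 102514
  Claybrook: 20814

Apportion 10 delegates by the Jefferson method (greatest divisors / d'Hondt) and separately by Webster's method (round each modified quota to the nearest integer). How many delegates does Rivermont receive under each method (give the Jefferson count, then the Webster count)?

4 and 3

Jefferson: Oakdale 0, Rivermont 4, Pinehurst 5, Claybrook 1.
Webster: Oakdale 1, Rivermont 3, Pinehurst 5, Claybrook 1.
Rivermont gets 4 under Jefferson and 3 under Webster.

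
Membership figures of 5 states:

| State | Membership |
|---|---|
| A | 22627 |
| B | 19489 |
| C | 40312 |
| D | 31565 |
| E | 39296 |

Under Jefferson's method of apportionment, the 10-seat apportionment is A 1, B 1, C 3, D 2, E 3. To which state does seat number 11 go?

A

Priority for the next seat is population ÷ (current seats + 1).
Priorities: A 11313.500, B 9744.500, C 10078.000, D 10521.667, E 9824.000.
Highest priority: A.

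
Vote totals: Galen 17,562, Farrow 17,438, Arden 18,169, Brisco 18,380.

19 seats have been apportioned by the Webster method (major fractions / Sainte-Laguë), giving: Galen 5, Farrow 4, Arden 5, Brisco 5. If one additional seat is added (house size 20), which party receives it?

Farrow

Priority for the next seat is population ÷ (current seats + 0.5).
Priorities: Galen 3193.091, Farrow 3875.111, Arden 3303.455, Brisco 3341.818.
Highest priority: Farrow.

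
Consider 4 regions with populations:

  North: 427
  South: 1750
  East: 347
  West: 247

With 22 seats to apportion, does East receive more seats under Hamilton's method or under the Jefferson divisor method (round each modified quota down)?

Hamilton: North 3, South 14, East 3, West 2.
Jefferson: North 3, South 15, East 2, West 2.
East gets 3 under Hamilton and 2 under Jefferson.

Hamilton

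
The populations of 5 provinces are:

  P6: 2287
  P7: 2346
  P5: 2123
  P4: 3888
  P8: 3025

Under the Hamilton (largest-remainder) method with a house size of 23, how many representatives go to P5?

4

The standard divisor is 13669/23 ≈ 594.304.
Standard quotas: P6 3.848, P7 3.947, P5 3.572, P4 6.542, P8 5.090.
Lower quotas: P6 3, P7 3, P5 3, P4 6, P8 5 (sum 20, leaving 3 seats).
Remainders in descending order: P7 0.947, P6 0.848, P5 0.572, P4 0.542, P8 0.090.
The surplus seats go to P7, P6, P5.
P5 receives 4.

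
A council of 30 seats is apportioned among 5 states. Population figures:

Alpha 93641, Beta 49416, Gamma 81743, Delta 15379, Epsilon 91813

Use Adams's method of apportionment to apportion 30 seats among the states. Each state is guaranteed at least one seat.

Alpha 8, Beta 5, Gamma 7, Delta 2, Epsilon 8

Standard divisor 331992/30 ≈ 11066.4; standard quotas: Alpha 8.462, Beta 4.465, Gamma 7.387, Delta 1.390, Epsilon 8.297.
Rounding up gives 9, 5, 8, 2, 9 = 33 seats, so the divisor must be adjusted.
With modified divisor 12000: modified quotas Alpha 7.803, Beta 4.118, Gamma 6.812, Delta 1.282, Epsilon 7.651.
Rounding up: Alpha 8, Beta 5, Gamma 7, Delta 2, Epsilon 8 (total 30).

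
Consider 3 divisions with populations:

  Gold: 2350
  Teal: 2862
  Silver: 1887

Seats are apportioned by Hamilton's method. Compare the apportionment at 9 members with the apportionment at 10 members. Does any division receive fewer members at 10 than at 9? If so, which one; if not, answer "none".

none

At 9 seats: Gold 3, Teal 4, Silver 2.
At 10 seats: Gold 3, Teal 4, Silver 3.
No division's allocation decreased.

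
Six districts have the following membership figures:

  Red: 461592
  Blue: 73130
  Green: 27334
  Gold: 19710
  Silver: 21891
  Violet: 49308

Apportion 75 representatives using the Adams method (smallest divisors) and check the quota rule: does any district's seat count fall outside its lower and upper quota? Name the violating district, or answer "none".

Red

Standard quotas: Red 53.019, Blue 8.400, Green 3.140, Gold 2.264, Silver 2.514, Violet 5.664.
Adams allocation: Red 51, Blue 9, Green 3, Gold 3, Silver 3, Violet 6.
Red has quota 53.019 (lower 53, upper 54) but receives 51 — outside the quota interval.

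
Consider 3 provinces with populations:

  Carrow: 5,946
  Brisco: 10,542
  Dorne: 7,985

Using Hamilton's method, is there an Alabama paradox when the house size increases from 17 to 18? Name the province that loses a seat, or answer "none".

At 17 seats: Carrow 4, Brisco 7, Dorne 6.
At 18 seats: Carrow 4, Brisco 8, Dorne 6.
No province's allocation decreased.

none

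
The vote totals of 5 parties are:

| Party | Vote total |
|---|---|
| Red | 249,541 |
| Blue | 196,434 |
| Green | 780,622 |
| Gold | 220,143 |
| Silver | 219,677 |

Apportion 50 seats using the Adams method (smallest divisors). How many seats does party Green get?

Standard divisor 1666417/50 ≈ 33328.34; standard quotas: Red 7.487, Blue 5.894, Green 23.422, Gold 6.605, Silver 6.591.
Rounding up gives 8, 6, 24, 7, 7 = 52 seats, so the divisor must be adjusted.
With modified divisor 35532.6: modified quotas Red 7.023, Blue 5.528, Green 21.969, Gold 6.196, Silver 6.182.
Rounding up: Red 8, Blue 6, Green 22, Gold 7, Silver 7 (total 50).
Green receives 22.

22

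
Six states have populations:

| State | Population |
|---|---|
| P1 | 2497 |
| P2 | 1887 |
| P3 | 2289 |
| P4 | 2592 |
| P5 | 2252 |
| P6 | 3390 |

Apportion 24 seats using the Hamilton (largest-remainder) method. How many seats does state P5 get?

4

Total 14907; standard divisor 14907/24 ≈ 621.125.
Standard quotas: P1 4.020, P2 3.038, P3 3.685, P4 4.173, P5 3.626, P6 5.458.
Lower quotas: P1 4, P2 3, P3 3, P4 4, P5 3, P6 5 (sum 22, leaving 2 seats).
Remainders in descending order: P3 0.685, P5 0.626, P6 0.458, P4 0.173, P2 0.038, P1 0.020.
The surplus seats go to P3, P5.
P5 receives 4.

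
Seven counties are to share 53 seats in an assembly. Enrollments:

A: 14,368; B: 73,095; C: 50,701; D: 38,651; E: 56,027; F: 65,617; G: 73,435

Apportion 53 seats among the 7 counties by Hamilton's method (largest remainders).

The standard divisor is 371894/53 ≈ 7016.868.
Standard quotas: A 2.0476, B 10.4170, C 7.2256, D 5.5083, E 7.9846, F 9.3513, G 10.4655.
Lower quotas: A 2, B 10, C 7, D 5, E 7, F 9, G 10 (sum 50, leaving 3 seats).
Remainders in descending order: E 0.9846, D 0.5083, G 0.4655, B 0.4170, F 0.3513, C 0.2256, A 0.0476.
The surplus seats go to E, D, G.

A=2, B=10, C=7, D=6, E=8, F=9, G=11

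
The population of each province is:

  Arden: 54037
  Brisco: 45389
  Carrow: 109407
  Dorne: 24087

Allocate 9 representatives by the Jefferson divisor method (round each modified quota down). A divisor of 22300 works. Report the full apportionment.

With modified divisor 22300: modified quotas Arden 2.423, Brisco 2.035, Carrow 4.906, Dorne 1.080.
Rounding down: Arden 2, Brisco 2, Carrow 4, Dorne 1 (total 9).

Arden=2; Brisco=2; Carrow=4; Dorne=1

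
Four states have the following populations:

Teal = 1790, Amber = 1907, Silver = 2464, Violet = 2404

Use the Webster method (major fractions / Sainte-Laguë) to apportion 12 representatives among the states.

Standard divisor 8565/12 ≈ 713.75; standard quotas: Teal 2.508, Amber 2.672, Silver 3.452, Violet 3.368.
Rounding to the nearest integer gives Teal 3, Amber 3, Silver 3, Violet 3 — total 12, matching the house size, so no adjustment is needed.

Teal=3, Amber=3, Silver=3, Violet=3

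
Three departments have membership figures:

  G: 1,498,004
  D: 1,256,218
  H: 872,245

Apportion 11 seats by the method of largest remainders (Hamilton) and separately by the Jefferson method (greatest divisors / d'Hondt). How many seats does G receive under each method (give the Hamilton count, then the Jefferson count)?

Hamilton: G 4, D 4, H 3.
Jefferson: G 5, D 4, H 2.
G gets 4 under Hamilton and 5 under Jefferson.

4 and 5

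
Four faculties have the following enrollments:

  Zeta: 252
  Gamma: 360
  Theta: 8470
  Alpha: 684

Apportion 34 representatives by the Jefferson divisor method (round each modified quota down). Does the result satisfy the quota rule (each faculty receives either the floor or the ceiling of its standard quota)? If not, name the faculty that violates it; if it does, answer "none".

Theta

Standard quotas: Zeta 0.877, Gamma 1.253, Theta 29.488, Alpha 2.381.
Jefferson allocation: Zeta 0, Gamma 1, Theta 31, Alpha 2.
Theta has quota 29.488 (lower 29, upper 30) but receives 31 — outside the quota interval.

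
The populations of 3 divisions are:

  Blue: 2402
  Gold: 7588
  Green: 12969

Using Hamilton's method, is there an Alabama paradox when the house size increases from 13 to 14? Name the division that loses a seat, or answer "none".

Blue

At 13 seats: Blue 2, Gold 4, Green 7.
At 14 seats: Blue 1, Gold 5, Green 8.
Blue drops from 2 to 1.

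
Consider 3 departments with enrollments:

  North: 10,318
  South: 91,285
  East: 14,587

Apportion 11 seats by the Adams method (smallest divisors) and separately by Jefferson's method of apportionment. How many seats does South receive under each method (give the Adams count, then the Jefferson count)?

8 and 9

Adams: North 1, South 8, East 2.
Jefferson: North 1, South 9, East 1.
South gets 8 under Adams and 9 under Jefferson.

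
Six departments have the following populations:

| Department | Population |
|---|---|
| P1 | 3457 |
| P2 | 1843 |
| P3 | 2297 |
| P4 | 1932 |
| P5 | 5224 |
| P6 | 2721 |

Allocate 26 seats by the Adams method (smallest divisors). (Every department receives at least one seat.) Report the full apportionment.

Standard divisor 17474/26 ≈ 672.077; standard quotas: P1 5.144, P2 2.742, P3 3.418, P4 2.875, P5 7.773, P6 4.049.
Rounding up gives 6, 3, 4, 3, 8, 5 = 29 seats, so the divisor must be adjusted.
With modified divisor 760: modified quotas P1 4.549, P2 2.425, P3 3.022, P4 2.542, P5 6.874, P6 3.580.
Rounding up: P1 5, P2 3, P3 4, P4 3, P5 7, P6 4 (total 26).

P1 5, P2 3, P3 4, P4 3, P5 7, P6 4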